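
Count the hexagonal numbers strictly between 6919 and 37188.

77

The n-th hexagonal number is n(2n−1).
Smallest index with value > 6919: n = 60 (giving 7140).
Largest index with value < 37188: n = 136 (giving 36856).
Indices 60 through 136: 77 terms.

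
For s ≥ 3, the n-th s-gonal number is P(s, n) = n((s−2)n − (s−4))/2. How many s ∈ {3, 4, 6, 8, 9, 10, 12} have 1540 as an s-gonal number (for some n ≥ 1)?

3

s = 3: P(3, 55) = 1540. ✓
s = 4: P(4, 39) = 1521 and P(4, 40) = 1600; 1540 is not s-gonal.
s = 6: P(6, 28) = 1540. ✓
s = 8: P(8, 22) = 1408 and P(8, 23) = 1541; 1540 is not s-gonal.
s = 9: P(9, 21) = 1491 and P(9, 22) = 1639; 1540 is not s-gonal.
s = 10: P(10, 20) = 1540. ✓
s = 12: P(12, 17) = 1377 and P(12, 18) = 1548; 1540 is not s-gonal.
Hits: s ∈ {3, 6, 10} → 3.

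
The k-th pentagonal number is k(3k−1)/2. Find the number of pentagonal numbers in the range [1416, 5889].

The n-th pentagonal number is n(3n−1)/2.
Smallest index with value ≥ 1416: n = 31 (giving 1426).
Largest index with value ≤ 5889: n = 62 (giving 5735).
Indices 31 through 62: 32 terms.

32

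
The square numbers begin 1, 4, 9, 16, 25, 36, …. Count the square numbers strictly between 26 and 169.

7

The n-th square number is n².
Smallest index with value > 26: n = 6 (giving 36).
Largest index with value < 169: n = 12 (giving 144).
Indices 6 through 12: 7 terms.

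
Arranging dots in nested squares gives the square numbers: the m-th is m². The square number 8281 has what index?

We need n² = 8281, so n = √8281 = 91.
Check: 91² = 8281. ✓

91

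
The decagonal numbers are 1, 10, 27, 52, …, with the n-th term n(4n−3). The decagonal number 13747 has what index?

Set n(4n−3) = 13747, giving 4n² − 3n − 13747 = 0.
So n = (3 + 469) / 8 = 472/8 = 59.
Check: 59·(4·59 − 3) = 13747. ✓

59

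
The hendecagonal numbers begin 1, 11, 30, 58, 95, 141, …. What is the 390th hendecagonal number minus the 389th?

3502

Consecutive hendecagonal numbers differ by 9n − 8: here 9·390 − 8 = 3502.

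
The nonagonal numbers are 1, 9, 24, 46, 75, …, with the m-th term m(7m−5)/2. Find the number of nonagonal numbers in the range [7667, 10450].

8

The n-th nonagonal number is n(7n−5)/2.
Smallest index with value ≥ 7667: n = 48 (giving 7944).
Largest index with value ≤ 10450: n = 55 (giving 10450).
Indices 48 through 55: 8 terms.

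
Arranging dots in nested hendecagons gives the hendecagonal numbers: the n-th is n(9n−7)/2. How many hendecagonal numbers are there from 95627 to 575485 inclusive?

The n-th hendecagonal number is n(9n−7)/2.
Smallest index with value ≥ 95627: n = 147 (giving 96726).
Largest index with value ≤ 575485: n = 358 (giving 575485).
Indices 147 through 358: 212 terms.

212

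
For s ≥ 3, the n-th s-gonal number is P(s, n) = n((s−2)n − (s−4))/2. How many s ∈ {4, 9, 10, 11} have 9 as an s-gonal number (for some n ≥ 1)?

s = 4: P(4, 3) = 9. ✓
s = 9: P(9, 2) = 9. ✓
s = 10: P(10, 1) = 1 and P(10, 2) = 10; 9 is not s-gonal.
s = 11: P(11, 1) = 1 and P(11, 2) = 11; 9 is not s-gonal.
Hits: s ∈ {4, 9} → 2.

2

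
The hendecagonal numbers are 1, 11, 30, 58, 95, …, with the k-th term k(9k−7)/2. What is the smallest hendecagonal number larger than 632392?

Solve n(9n−7)/2 > 632392 for integer n.
The largest n with value ≤ 632392 is 375 (since 631500 ≤ 632392 < 634876), so the first above is n = 376, value 634876.

634876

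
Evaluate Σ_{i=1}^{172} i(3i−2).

5103154

Σ i(3i−2) = 3Σi² − 2Σi over i = 1..172.
Σi = 14878 and Σi² = 1710970.
3·1710970 − 2·14878 = 5103154.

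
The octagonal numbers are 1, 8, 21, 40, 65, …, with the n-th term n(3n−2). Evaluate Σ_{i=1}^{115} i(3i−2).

1527430

Σ i(3i−2) = 3Σi² − 2Σi over i = 1..115.
Σi = 6670 and Σi² = 513590.
3·513590 − 2·6670 = 1527430.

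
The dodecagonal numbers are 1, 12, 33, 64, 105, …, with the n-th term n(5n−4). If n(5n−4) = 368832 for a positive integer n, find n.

Set n(5n−4) = 368832, giving 5n² − 4n − 368832 = 0.
So n = (4 + 2716) / 10 = 2720/10 = 272.
Check: 272·(5·272 − 4) = 368832. ✓

272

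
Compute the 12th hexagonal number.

The 12th hexagonal number is n(2n−1) with n = 12.
12·(2·12 − 1) = 12·23 = 276.

276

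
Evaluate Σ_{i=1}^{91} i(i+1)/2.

Σ i(i+1)/2 = (Σi² + Σi) / 2 over i = 1..91.
Σi = 4186 and Σi² = 255346.
(1·255346 + 1·4186) / 2 = 259532/2 = 129766.

129766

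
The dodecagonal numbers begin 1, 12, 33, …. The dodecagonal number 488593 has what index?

313

Set n(5n−4) = 488593, giving 5n² − 4n − 488593 = 0.
The discriminant is 16 + 20·488593 = 9771876, and √9771876 = 3126.
So n = (4 + 3126) / 10 = 3130/10 = 313.
Check: 313·(5·313 − 4) = 488593. ✓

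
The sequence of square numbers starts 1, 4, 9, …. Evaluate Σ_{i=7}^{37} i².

17484

Σ_{i=7}^{37} i² = 17575 − 91 = 17484.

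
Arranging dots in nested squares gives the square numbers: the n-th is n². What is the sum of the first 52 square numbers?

Σ_{i=1}^{52} i² = 52·53·105/6 = 48230.

48230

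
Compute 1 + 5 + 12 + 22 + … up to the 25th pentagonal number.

8125

Σ i(3i−1)/2 = (3Σi² − Σi) / 2 over i = 1..25.
Σi = 325 and Σi² = 5525.
(3·5525 − 1·325) / 2 = 16250/2 = 8125.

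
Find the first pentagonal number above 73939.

Solve n(3n−1)/2 > 73939 for integer n.
The largest n with value ≤ 73939 is 222 (since 73815 ≤ 73939 < 74482), so the first above is n = 223, value 74482.

74482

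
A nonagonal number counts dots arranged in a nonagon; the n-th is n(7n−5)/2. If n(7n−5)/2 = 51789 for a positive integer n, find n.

122

Set n(7n−5)/2 = 51789, giving 7n² − 5n − 103578 = 0.
The discriminant is 25 + 56·51789 = 2900209, and √2900209 = 1703.
So n = (5 + 1703) / 14 = 1708/14 = 122.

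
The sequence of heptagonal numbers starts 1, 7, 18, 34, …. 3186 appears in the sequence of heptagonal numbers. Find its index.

Set n(5n−3)/2 = 3186, giving 5n² − 3n − 6372 = 0.
The discriminant is 9 + 40·3186 = 127449, and √127449 = 357.
So n = (3 + 357) / 10 = 360/10 = 36.
Check: 36·(5·36 − 3)/2 = 3186. ✓

36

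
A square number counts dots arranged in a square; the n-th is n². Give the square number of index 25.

625

The 25th square number is n² with n = 25.
25² = 625.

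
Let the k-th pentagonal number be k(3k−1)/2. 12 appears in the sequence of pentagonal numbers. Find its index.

Set n(3n−1)/2 = 12, giving 3n² − n − 24 = 0.
The discriminant is 1 + 24·12 = 289, and √289 = 17.
So n = (1 + 17) / 6 = 18/6 = 3.
Check: 3·(3·3 − 1)/2 = 12. ✓

3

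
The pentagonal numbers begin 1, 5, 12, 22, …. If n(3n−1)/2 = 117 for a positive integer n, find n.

Set n(3n−1)/2 = 117, giving 3n² − n − 234 = 0.
So n = (1 + 53) / 6 = 54/6 = 9.

9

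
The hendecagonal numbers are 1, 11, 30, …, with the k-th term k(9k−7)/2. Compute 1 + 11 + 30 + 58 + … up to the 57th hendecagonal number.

279357

Σ i(9i−7)/2 = (9Σi² − 7Σi) / 2 over i = 1..57.
Σi = 1653 and Σi² = 63365.
(9·63365 − 7·1653) / 2 = 558714/2 = 279357.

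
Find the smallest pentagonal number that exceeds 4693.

4845

Solve n(3n−1)/2 > 4693 for integer n.
The largest n with value ≤ 4693 is 56 (since 4676 ≤ 4693 < 4845), so the first above is n = 57, value 4845.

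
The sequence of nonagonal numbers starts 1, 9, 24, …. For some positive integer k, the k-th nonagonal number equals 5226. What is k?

39

Set n(7n−5)/2 = 5226, giving 7n² − 5n − 10452 = 0.
So n = (5 + 541) / 14 = 546/14 = 39.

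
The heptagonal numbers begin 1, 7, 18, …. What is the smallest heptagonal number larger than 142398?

142444

Solve n(5n−3)/2 > 142398 for integer n.
The largest n with value ≤ 142398 is 238 (since 141253 ≤ 142398 < 142444), so the first above is n = 239, value 142444.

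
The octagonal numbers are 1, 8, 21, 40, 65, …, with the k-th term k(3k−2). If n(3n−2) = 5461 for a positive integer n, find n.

Set n(3n−2) = 5461, giving 3n² − 2n − 5461 = 0.
So n = (2 + 256) / 6 = 258/6 = 43.

43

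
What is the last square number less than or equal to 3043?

Solve n² ≤ 3043 for integer n.
n = 55 gives 3025 ≤ 3043, while n = 56 gives 3136 > 3043; so the answer is 3025.

3025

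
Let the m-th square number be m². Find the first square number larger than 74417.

Solve n² > 74417 for integer n.
The largest n with value ≤ 74417 is 272 (since 73984 ≤ 74417 < 74529), so the first above is n = 273, value 74529.

74529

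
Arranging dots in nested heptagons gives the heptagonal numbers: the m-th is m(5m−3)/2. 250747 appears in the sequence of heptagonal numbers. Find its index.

Set n(5n−3)/2 = 250747, giving 5n² − 3n − 501494 = 0.
The discriminant is 9 + 40·250747 = 10029889, and √10029889 = 3167.
So n = (3 + 3167) / 10 = 3170/10 = 317.
Check: 317·(5·317 − 3)/2 = 250747. ✓

317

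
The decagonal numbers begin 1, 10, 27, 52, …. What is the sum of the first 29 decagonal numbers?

32915

Σ i(4i−3) = 4Σi² − 3Σi over i = 1..29.
Σi = 435 and Σi² = 8555.
4·8555 − 3·435 = 32915.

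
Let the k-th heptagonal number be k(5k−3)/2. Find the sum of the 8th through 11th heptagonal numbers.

Σ i(5i−3)/2 = (5Σi² − 3Σi) / 2 over i = 8..11.
Σi = 66 − 28 = 38 and Σi² = 506 − 140 = 366.
(5·366 − 3·38) / 2 = 1716/2 = 858.

858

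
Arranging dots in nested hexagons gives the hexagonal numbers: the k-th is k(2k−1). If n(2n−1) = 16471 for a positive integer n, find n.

Set n(2n−1) = 16471, giving 2n² − n − 16471 = 0.
So n = (1 + 363) / 4 = 364/4 = 91.
Check: 91·(2·91 − 1) = 16471. ✓

91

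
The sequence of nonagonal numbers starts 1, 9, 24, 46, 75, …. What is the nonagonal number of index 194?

194·(7·194 − 5)/2 = 194·1353/2 = 131241.

131241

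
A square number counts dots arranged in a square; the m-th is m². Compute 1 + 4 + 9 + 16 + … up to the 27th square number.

Σ_{i=1}^{27} i² = 27·28·55/6 = 6930.

6930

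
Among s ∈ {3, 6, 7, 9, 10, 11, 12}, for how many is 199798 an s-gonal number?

1

s = 3: P(3, 631) = 199396 and P(3, 632) = 200028; 199798 is not s-gonal.
s = 6: P(6, 316) = 199396 and P(6, 317) = 200661; 199798 is not s-gonal.
s = 7: P(7, 283) = 199798. ✓
s = 9: P(9, 239) = 199326 and P(9, 240) = 201000; 199798 is not s-gonal.
s = 10: P(10, 223) = 198247 and P(10, 224) = 200032; 199798 is not s-gonal.
s = 11: P(11, 211) = 199606 and P(11, 212) = 201506; 199798 is not s-gonal.
s = 12: P(12, 200) = 199200 and P(12, 201) = 201201; 199798 is not s-gonal.
Hits: s ∈ {7} → 1.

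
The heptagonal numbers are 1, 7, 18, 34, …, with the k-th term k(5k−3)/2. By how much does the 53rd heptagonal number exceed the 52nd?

261

Consecutive heptagonal numbers differ by 5n − 4: here 5·53 − 4 = 261.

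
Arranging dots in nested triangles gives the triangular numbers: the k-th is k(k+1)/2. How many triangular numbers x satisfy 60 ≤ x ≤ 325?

The n-th triangular number is n(n+1)/2.
Smallest index with value ≥ 60: n = 11 (giving 66).
Largest index with value ≤ 325: n = 25 (giving 325).
Indices 11 through 25: 15 terms.

15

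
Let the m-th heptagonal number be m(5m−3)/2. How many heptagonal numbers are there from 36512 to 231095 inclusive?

The n-th heptagonal number is n(5n−3)/2.
Smallest index with value ≥ 36512: n = 122 (giving 37027).
Largest index with value ≤ 231095: n = 304 (giving 230584).
Indices 122 through 304: 183 terms.

183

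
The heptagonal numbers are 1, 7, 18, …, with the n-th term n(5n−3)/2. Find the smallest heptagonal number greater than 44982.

45360

Solve n(5n−3)/2 > 44982 for integer n.
The largest n with value ≤ 44982 is 134 (since 44689 ≤ 44982 < 45360), so the first above is n = 135, value 45360.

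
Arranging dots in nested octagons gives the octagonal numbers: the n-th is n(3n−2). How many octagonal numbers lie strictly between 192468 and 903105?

The n-th octagonal number is n(3n−2).
Smallest index with value > 192468: n = 254 (giving 193040).
Largest index with value < 903105: n = 548 (giving 899816).
Indices 254 through 548: 295 terms.

295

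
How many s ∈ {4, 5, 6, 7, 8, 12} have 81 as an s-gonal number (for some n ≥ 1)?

2

s = 4: P(4, 9) = 81. ✓
s = 5: P(5, 7) = 70 and P(5, 8) = 92; 81 is not s-gonal.
s = 6: P(6, 6) = 66 and P(6, 7) = 91; 81 is not s-gonal.
s = 7: P(7, 6) = 81. ✓
s = 8: P(8, 5) = 65 and P(8, 6) = 96; 81 is not s-gonal.
s = 12: P(12, 4) = 64 and P(12, 5) = 105; 81 is not s-gonal.
Hits: s ∈ {4, 7} → 2.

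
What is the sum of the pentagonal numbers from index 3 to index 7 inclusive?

Σ i(3i−1)/2 = (3Σi² − Σi) / 2 over i = 3..7.
Σi = 28 − 3 = 25 and Σi² = 140 − 5 = 135.
(3·135 − 1·25) / 2 = 380/2 = 190.

190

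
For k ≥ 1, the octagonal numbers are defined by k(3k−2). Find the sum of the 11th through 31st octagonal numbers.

29211

Σ i(3i−2) = 3Σi² − 2Σi over i = 11..31.
Σi = 496 − 55 = 441 and Σi² = 10416 − 385 = 10031.
3·10031 − 2·441 = 29211.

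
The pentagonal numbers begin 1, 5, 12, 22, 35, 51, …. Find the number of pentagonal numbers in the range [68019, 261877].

The n-th pentagonal number is n(3n−1)/2.
Smallest index with value ≥ 68019: n = 214 (giving 68587).
Largest index with value ≤ 261877: n = 418 (giving 261877).
Indices 214 through 418: 205 terms.

205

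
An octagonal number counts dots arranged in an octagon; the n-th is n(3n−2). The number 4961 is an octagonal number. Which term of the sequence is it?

Set n(3n−2) = 4961, giving 3n² − 2n − 4961 = 0.
So n = (2 + 244) / 6 = 246/6 = 41.

41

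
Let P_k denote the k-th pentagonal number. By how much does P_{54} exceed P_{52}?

317

54·(3·54 − 1)/2 = 4347 and 52·(3·52 − 1)/2 = 4030.
Difference: 4347 − 4030 = 317.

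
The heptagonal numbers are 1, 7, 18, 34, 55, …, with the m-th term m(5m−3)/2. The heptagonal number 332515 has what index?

365

Set n(5n−3)/2 = 332515, giving 5n² − 3n − 665030 = 0.
So n = (3 + 3647) / 10 = 3650/10 = 365.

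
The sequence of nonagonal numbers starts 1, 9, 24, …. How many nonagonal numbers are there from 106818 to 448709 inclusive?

The n-th nonagonal number is n(7n−5)/2.
Smallest index with value ≥ 106818: n = 176 (giving 107976).
Largest index with value ≤ 448709: n = 358 (giving 447679).
Indices 176 through 358: 183 terms.

183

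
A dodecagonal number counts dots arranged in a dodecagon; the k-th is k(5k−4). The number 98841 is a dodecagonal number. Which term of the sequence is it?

Set n(5n−4) = 98841, giving 5n² − 4n − 98841 = 0.
The discriminant is 16 + 20·98841 = 1976836, and √1976836 = 1406.
So n = (4 + 1406) / 10 = 1410/10 = 141.

141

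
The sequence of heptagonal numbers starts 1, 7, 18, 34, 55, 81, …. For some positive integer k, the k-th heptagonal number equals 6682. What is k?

52

Set n(5n−3)/2 = 6682, giving 5n² − 3n − 13364 = 0.
So n = (3 + 517) / 10 = 520/10 = 52.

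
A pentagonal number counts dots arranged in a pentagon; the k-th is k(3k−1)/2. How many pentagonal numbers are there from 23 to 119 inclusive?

5

The n-th pentagonal number is n(3n−1)/2.
Smallest index with value ≥ 23: n = 5 (giving 35).
Largest index with value ≤ 119: n = 9 (giving 117).
Indices 5 through 9: 5 terms.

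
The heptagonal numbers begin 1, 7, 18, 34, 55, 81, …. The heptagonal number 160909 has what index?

254

Set n(5n−3)/2 = 160909, giving 5n² − 3n − 321818 = 0.
The discriminant is 9 + 40·160909 = 6436369, and √6436369 = 2537.
So n = (3 + 2537) / 10 = 2540/10 = 254.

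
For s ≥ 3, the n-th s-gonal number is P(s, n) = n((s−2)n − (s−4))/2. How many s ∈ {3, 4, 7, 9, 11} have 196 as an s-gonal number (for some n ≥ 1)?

s = 3: P(3, 19) = 190 and P(3, 20) = 210; 196 is not s-gonal.
s = 4: P(4, 14) = 196. ✓
s = 7: P(7, 9) = 189 and P(7, 10) = 235; 196 is not s-gonal.
s = 9: P(9, 7) = 154 and P(9, 8) = 204; 196 is not s-gonal.
s = 11: P(11, 7) = 196. ✓
Hits: s ∈ {4, 11} → 2.

2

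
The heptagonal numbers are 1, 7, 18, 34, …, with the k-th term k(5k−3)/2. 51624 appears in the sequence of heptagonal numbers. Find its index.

144

Set n(5n−3)/2 = 51624, giving 5n² − 3n − 103248 = 0.
So n = (3 + 1437) / 10 = 1440/10 = 144.
Check: 144·(5·144 − 3)/2 = 51624. ✓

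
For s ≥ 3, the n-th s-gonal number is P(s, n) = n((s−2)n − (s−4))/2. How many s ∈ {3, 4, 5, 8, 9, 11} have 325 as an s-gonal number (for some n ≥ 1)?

2

s = 3: P(3, 25) = 325. ✓
s = 4: P(4, 18) = 324 and P(4, 19) = 361; 325 is not s-gonal.
s = 5: P(5, 14) = 287 and P(5, 15) = 330; 325 is not s-gonal.
s = 8: P(8, 10) = 280 and P(8, 11) = 341; 325 is not s-gonal.
s = 9: P(9, 10) = 325. ✓
s = 11: P(11, 8) = 260 and P(11, 9) = 333; 325 is not s-gonal.
Hits: s ∈ {3, 9} → 2.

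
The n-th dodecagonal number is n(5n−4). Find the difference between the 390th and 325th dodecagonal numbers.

390·(5·390 − 4) = 758940 and 325·(5·325 − 4) = 526825.
Difference: 758940 − 526825 = 232115.

232115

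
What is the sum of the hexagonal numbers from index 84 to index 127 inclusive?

989010

Σ i(2i−1) = 2Σi² − Σi over i = 84..127.
Σi = 8128 − 3486 = 4642 and Σi² = 690880 − 194054 = 496826.
2·496826 − 1·4642 = 989010.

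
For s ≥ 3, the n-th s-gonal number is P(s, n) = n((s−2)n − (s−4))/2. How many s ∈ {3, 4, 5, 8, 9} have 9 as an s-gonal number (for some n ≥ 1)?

s = 3: P(3, 3) = 6 and P(3, 4) = 10; 9 is not s-gonal.
s = 4: P(4, 3) = 9. ✓
s = 5: P(5, 2) = 5 and P(5, 3) = 12; 9 is not s-gonal.
s = 8: P(8, 2) = 8 and P(8, 3) = 21; 9 is not s-gonal.
s = 9: P(9, 2) = 9. ✓
Hits: s ∈ {4, 9} → 2.

2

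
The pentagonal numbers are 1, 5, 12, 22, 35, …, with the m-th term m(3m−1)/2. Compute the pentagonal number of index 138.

28497

The 138th pentagonal number is n(3n−1)/2 with n = 138.
138·(3·138 − 1)/2 = 138·413/2 = 28497.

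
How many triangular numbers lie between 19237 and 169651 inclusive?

The n-th triangular number is n(n+1)/2.
Smallest index with value ≥ 19237: n = 196 (giving 19306).
Largest index with value ≤ 169651: n = 581 (giving 169071).
Indices 196 through 581: 386 terms.

386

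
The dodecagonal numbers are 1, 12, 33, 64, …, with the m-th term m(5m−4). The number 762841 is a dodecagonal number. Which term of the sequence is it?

391

Set n(5n−4) = 762841, giving 5n² − 4n − 762841 = 0.
The discriminant is 16 + 20·762841 = 15256836, and √15256836 = 3906.
So n = (4 + 3906) / 10 = 3910/10 = 391.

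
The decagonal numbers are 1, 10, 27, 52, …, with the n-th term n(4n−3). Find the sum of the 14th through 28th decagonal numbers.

Σ i(4i−3) = 4Σi² − 3Σi over i = 14..28.
Σi = 406 − 91 = 315 and Σi² = 7714 − 819 = 6895.
4·6895 − 3·315 = 26635.

26635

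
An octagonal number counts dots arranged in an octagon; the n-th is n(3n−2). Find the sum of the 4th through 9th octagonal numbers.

735

Σ i(3i−2) = 3Σi² − 2Σi over i = 4..9.
Σi = 45 − 6 = 39 and Σi² = 285 − 14 = 271.
3·271 − 2·39 = 735.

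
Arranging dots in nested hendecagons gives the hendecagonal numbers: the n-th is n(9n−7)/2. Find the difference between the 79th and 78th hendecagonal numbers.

703

Consecutive hendecagonal numbers differ by 9n − 8: here 9·79 − 8 = 703.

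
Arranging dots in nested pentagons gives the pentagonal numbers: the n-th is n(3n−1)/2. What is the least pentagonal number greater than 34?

35

Solve n(3n−1)/2 > 34 for integer n.
The largest n with value ≤ 34 is 4 (since 22 ≤ 34 < 35), so the first above is n = 5, value 35.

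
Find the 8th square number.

The 8th square number is n² with n = 8.
8² = 64.

64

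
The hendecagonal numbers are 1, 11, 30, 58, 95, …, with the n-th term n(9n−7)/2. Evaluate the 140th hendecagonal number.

The 140th hendecagonal number is n(9n−7)/2 with n = 140.
140·(9·140 − 7)/2 = 140·1253/2 = 87710.

87710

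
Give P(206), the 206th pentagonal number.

206·(3·206 − 1)/2 = 206·617/2 = 63551.

63551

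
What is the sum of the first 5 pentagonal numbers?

75

Σ i(3i−1)/2 = (3Σi² − Σi) / 2 over i = 1..5.
Σi = 15 and Σi² = 55.
(3·55 − 1·15) / 2 = 150/2 = 75.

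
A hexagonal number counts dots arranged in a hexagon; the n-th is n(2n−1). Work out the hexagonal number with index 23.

The 23rd hexagonal number is n(2n−1) with n = 23.
23·(2·23 − 1) = 23·45 = 1035.

1035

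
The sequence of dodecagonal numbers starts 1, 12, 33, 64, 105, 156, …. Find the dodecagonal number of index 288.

413568

The 288th dodecagonal number is n(5n−4) with n = 288.
288·(5·288 − 4) = 288·1436 = 413568.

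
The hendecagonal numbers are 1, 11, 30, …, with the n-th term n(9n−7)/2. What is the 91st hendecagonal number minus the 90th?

811

Consecutive hendecagonal numbers differ by 9n − 8: here 9·91 − 8 = 811.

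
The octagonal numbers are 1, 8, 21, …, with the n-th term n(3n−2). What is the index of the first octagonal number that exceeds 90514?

175

Solve n(3n−2) > 90514 for integer n.
The largest n with value ≤ 90514 is 174 (since 90480 ≤ 90514 < 91525), so the first above is n = 175, value 91525.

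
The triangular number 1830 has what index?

60

Set n(n+1)/2 = 1830, giving n² + n − 3660 = 0.
The discriminant is 1 + 8·1830 = 14641, and √14641 = 121.
So n = (-1 + 121) / 2 = 120/2 = 60.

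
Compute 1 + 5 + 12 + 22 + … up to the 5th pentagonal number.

Σ i(3i−1)/2 = (3Σi² − Σi) / 2 over i = 1..5.
Σi = 15 and Σi² = 55.
(3·55 − 1·15) / 2 = 150/2 = 75.

75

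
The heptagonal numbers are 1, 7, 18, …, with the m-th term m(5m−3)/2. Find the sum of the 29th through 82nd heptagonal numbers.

Σ i(5i−3)/2 = (5Σi² − 3Σi) / 2 over i = 29..82.
Σi = 3403 − 406 = 2997 and Σi² = 187165 − 7714 = 179451.
(5·179451 − 3·2997) / 2 = 888264/2 = 444132.

444132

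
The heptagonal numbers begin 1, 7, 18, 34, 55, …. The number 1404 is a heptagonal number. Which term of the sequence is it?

Set n(5n−3)/2 = 1404, giving 5n² − 3n − 2808 = 0.
The discriminant is 9 + 40·1404 = 56169, and √56169 = 237.
So n = (3 + 237) / 10 = 240/10 = 24.

24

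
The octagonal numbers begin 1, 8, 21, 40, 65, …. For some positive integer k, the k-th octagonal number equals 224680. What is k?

274

Set n(3n−2) = 224680, giving 3n² − 2n − 224680 = 0.
The discriminant is 4 + 12·224680 = 2696164, and √2696164 = 1642.
So n = (2 + 1642) / 6 = 1644/6 = 274.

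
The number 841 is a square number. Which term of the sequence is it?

29

We need n² = 841, so n = √841 = 29.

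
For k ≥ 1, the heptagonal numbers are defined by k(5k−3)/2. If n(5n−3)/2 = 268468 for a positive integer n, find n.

328

Set n(5n−3)/2 = 268468, giving 5n² − 3n − 536936 = 0.
The discriminant is 9 + 40·268468 = 10738729, and √10738729 = 3277.
So n = (3 + 3277) / 10 = 3280/10 = 328.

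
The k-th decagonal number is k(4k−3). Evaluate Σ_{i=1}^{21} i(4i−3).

Σ i(4i−3) = 4Σi² − 3Σi over i = 1..21.
Σi = 231 and Σi² = 3311.
4·3311 − 3·231 = 12551.

12551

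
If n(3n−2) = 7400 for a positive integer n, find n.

50

Set n(3n−2) = 7400, giving 3n² − 2n − 7400 = 0.
The discriminant is 4 + 12·7400 = 88804, and √88804 = 298.
So n = (2 + 298) / 6 = 300/6 = 50.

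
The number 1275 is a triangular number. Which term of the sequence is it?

50

Set n(n+1)/2 = 1275, giving n² + n − 2550 = 0.
So n = (-1 + 101) / 2 = 100/2 = 50.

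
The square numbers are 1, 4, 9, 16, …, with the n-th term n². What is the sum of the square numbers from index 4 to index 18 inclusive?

2095

Σ_{i=4}^{18} i² = 2109 − 14 = 2095.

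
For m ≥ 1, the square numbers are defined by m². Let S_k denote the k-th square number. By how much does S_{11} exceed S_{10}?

21

n² − (n−1)² = 2n − 1, so 11² − 10² = 2·11 − 1 = 21.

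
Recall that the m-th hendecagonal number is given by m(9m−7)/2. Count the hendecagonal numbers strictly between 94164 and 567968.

The n-th hendecagonal number is n(9n−7)/2.
Smallest index with value > 94164: n = 146 (giving 95411).
Largest index with value < 567968: n = 355 (giving 565870).
Indices 146 through 355: 210 terms.

210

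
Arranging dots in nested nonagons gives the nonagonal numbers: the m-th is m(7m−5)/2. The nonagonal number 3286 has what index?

Set n(7n−5)/2 = 3286, giving 7n² − 5n − 6572 = 0.
The discriminant is 25 + 56·3286 = 184041, and √184041 = 429.
So n = (5 + 429) / 14 = 434/14 = 31.
Check: 31·(7·31 − 5)/2 = 3286. ✓

31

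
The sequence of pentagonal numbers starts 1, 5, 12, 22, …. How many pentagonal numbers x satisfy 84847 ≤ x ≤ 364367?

256

The n-th pentagonal number is n(3n−1)/2.
Smallest index with value ≥ 84847: n = 238 (giving 84847).
Largest index with value ≤ 364367: n = 493 (giving 364327).
Indices 238 through 493: 256 terms.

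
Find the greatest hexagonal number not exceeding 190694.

190653

Solve n(2n−1) ≤ 190694 for integer n.
n = 309 gives 190653 ≤ 190694, while n = 310 gives 191890 > 190694; so the answer is 190653.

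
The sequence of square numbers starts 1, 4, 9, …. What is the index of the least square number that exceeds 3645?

61

Solve n² > 3645 for integer n.
The largest n with value ≤ 3645 is 60 (since 3600 ≤ 3645 < 3721), so the first above is n = 61, value 3721.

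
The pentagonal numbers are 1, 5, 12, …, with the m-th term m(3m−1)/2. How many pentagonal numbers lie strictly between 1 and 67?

5

The n-th pentagonal number is n(3n−1)/2.
Smallest index with value > 1: n = 2 (giving 5).
Largest index with value < 67: n = 6 (giving 51).
Indices 2 through 6: 5 terms.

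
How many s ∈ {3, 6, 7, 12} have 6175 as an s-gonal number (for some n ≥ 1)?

s = 3: P(3, 110) = 6105 and P(3, 111) = 6216; 6175 is not s-gonal.
s = 6: P(6, 55) = 5995 and P(6, 56) = 6216; 6175 is not s-gonal.
s = 7: P(7, 50) = 6175. ✓
s = 12: P(12, 35) = 5985 and P(12, 36) = 6336; 6175 is not s-gonal.
Hits: s ∈ {7} → 1.

1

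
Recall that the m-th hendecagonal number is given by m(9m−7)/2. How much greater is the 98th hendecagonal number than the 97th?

Consecutive hendecagonal numbers differ by 9n − 8: here 9·98 − 8 = 874.

874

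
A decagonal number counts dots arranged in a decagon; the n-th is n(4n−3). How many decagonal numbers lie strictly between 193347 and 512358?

138

The n-th decagonal number is n(4n−3).
Smallest index with value > 193347: n = 221 (giving 194701).
Largest index with value < 512358: n = 358 (giving 511582).
Indices 221 through 358: 138 terms.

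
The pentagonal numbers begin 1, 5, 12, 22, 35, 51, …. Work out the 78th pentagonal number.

The 78th pentagonal number is n(3n−1)/2 with n = 78.
78·(3·78 − 1)/2 = 78·233/2 = 9087.

9087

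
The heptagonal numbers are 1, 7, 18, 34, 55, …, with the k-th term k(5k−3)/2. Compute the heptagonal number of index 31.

The 31st heptagonal number is n(5n−3)/2 with n = 31.
31·(5·31 − 3)/2 = 31·152/2 = 31·76 = 2356.

2356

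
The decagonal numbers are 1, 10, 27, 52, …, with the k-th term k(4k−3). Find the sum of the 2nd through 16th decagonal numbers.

5575

Σ i(4i−3) = 4Σi² − 3Σi over i = 2..16.
Σi = 136 − 1 = 135 and Σi² = 1496 − 1 = 1495.
4·1495 − 3·135 = 5575.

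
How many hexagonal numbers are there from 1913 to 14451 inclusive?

54

The n-th hexagonal number is n(2n−1).
Smallest index with value ≥ 1913: n = 32 (giving 2016).
Largest index with value ≤ 14451: n = 85 (giving 14365).
Indices 32 through 85: 54 terms.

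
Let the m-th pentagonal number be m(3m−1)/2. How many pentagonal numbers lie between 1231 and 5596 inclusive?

The n-th pentagonal number is n(3n−1)/2.
Smallest index with value ≥ 1231: n = 29 (giving 1247).
Largest index with value ≤ 5596: n = 61 (giving 5551).
Indices 29 through 61: 33 terms.

33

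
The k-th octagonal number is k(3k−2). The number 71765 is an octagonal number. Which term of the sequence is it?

Set n(3n−2) = 71765, giving 3n² − 2n − 71765 = 0.
The discriminant is 4 + 12·71765 = 861184, and √861184 = 928.
So n = (2 + 928) / 6 = 930/6 = 155.

155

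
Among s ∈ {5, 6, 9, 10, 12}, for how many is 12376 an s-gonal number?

s = 5: P(5, 91) = 12376. ✓
s = 6: P(6, 78) = 12090 and P(6, 79) = 12403; 12376 is not s-gonal.
s = 9: P(9, 59) = 12036 and P(9, 60) = 12450; 12376 is not s-gonal.
s = 10: P(10, 56) = 12376. ✓
s = 12: P(12, 50) = 12300 and P(12, 51) = 12801; 12376 is not s-gonal.
Hits: s ∈ {5, 10} → 2.

2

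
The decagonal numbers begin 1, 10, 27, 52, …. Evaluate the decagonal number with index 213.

213·(4·213 − 3) = 213·849 = 180837.

180837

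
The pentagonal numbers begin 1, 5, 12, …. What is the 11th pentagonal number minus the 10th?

31

Consecutive pentagonal numbers differ by 3n − 2: here 3·11 − 2 = 31.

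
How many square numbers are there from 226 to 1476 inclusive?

23

The n-th square number is n².
Smallest index with value ≥ 226: n = 16 (giving 256).
Largest index with value ≤ 1476: n = 38 (giving 1444).
Indices 16 through 38: 23 terms.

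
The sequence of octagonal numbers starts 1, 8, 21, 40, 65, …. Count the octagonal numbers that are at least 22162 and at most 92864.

The n-th octagonal number is n(3n−2).
Smallest index with value ≥ 22162: n = 87 (giving 22533).
Largest index with value ≤ 92864: n = 176 (giving 92576).
Indices 87 through 176: 90 terms.

90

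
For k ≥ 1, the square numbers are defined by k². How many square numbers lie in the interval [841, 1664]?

12

The n-th square number is n².
Smallest index with value ≥ 841: n = 29 (giving 841).
Largest index with value ≤ 1664: n = 40 (giving 1600).
Indices 29 through 40: 12 terms.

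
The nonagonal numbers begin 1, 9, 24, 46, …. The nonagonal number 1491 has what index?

21

Set n(7n−5)/2 = 1491, giving 7n² − 5n − 2982 = 0.
The discriminant is 25 + 56·1491 = 83521, and √83521 = 289.
So n = (5 + 289) / 14 = 294/14 = 21.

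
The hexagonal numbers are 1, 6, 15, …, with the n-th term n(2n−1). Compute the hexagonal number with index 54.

5778

54·(2·54 − 1) = 54·107 = 5778.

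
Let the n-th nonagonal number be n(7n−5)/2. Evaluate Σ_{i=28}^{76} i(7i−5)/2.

491666

Σ i(7i−5)/2 = (7Σi² − 5Σi) / 2 over i = 28..76.
Σi = 2926 − 378 = 2548 and Σi² = 149226 − 6930 = 142296.
(7·142296 − 5·2548) / 2 = 983332/2 = 491666.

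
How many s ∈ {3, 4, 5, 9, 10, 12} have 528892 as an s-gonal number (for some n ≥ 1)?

1

s = 3: P(3, 1027) = 527878 and P(3, 1028) = 528906; 528892 is not s-gonal.
s = 4: P(4, 727) = 528529 and P(4, 728) = 529984; 528892 is not s-gonal.
s = 5: P(5, 593) = 527177 and P(5, 594) = 528957; 528892 is not s-gonal.
s = 9: P(9, 389) = 528651 and P(9, 390) = 531375; 528892 is not s-gonal.
s = 10: P(10, 364) = 528892. ✓
s = 12: P(12, 325) = 526825 and P(12, 326) = 530076; 528892 is not s-gonal.
Hits: s ∈ {10} → 1.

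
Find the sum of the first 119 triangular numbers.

287980

Σ i(i+1)/2 = (Σi² + Σi) / 2 over i = 1..119.
Σi = 7140 and Σi² = 568820.
(1·568820 + 1·7140) / 2 = 575960/2 = 287980.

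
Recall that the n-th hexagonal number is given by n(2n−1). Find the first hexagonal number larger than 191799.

191890

Solve n(2n−1) > 191799 for integer n.
The largest n with value ≤ 191799 is 309 (since 190653 ≤ 191799 < 191890), so the first above is n = 310, value 191890.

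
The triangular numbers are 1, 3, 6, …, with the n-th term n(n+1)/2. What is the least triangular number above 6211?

6216

Solve n(n+1)/2 > 6211 for integer n.
The largest n with value ≤ 6211 is 110 (since 6105 ≤ 6211 < 6216), so the first above is n = 111, value 6216.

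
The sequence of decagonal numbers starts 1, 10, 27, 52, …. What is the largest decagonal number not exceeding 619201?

Solve n(4n−3) ≤ 619201 for integer n.
n = 393 gives 616617 ≤ 619201, while n = 394 gives 619762 > 619201; so the answer is 616617.

616617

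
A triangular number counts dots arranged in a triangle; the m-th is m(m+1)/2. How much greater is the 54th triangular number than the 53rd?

Consecutive triangular numbers differ by n: T_{54} − T_{53} = 54.

54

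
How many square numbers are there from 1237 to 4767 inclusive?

34

The n-th square number is n².
Smallest index with value ≥ 1237: n = 36 (giving 1296).
Largest index with value ≤ 4767: n = 69 (giving 4761).
Indices 36 through 69: 34 terms.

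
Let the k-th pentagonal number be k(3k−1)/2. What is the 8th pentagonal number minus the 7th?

22

Consecutive pentagonal numbers differ by 3n − 2: here 3·8 − 2 = 22.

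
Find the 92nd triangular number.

4278

The 92nd triangular number is n(n+1)/2 with n = 92.
92·93/2 = 8556/2 = 4278.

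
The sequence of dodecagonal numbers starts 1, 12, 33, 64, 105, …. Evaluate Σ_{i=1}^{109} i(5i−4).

2164195

Σ i(5i−4) = 5Σi² − 4Σi over i = 1..109.
Σi = 5995 and Σi² = 437635.
5·437635 − 4·5995 = 2164195.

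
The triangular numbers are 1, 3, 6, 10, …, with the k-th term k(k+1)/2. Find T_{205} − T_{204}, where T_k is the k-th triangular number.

205

Consecutive triangular numbers differ by n: T_{205} − T_{204} = 205.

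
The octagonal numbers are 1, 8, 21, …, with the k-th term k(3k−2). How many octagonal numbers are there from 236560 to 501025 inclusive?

128

The n-th octagonal number is n(3n−2).
Smallest index with value ≥ 236560: n = 282 (giving 238008).
Largest index with value ≤ 501025: n = 409 (giving 501025).
Indices 282 through 409: 128 terms.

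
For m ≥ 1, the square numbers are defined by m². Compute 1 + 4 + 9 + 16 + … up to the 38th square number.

19019

Σ_{i=1}^{38} i² = 38·39·77/6 = 19019.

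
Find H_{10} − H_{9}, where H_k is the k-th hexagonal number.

Consecutive hexagonal numbers differ by 4n − 3: here 4·10 − 3 = 37.

37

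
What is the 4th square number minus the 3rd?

7

n² − (n−1)² = 2n − 1, so 4² − 3² = 2·4 − 1 = 7.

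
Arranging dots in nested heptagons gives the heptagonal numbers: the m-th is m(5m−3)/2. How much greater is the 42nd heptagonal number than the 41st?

206

Consecutive heptagonal numbers differ by 5n − 4: here 5·42 − 4 = 206.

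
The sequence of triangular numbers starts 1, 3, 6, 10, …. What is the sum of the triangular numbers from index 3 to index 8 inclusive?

116

Σ i(i+1)/2 = (Σi² + Σi) / 2 over i = 3..8.
Σi = 36 − 3 = 33 and Σi² = 204 − 5 = 199.
(1·199 + 1·33) / 2 = 232/2 = 116.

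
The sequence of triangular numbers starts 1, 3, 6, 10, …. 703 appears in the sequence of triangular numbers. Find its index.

Set n(n+1)/2 = 703, giving n² + n − 1406 = 0.
The discriminant is 1 + 8·703 = 5625, and √5625 = 75.
So n = (-1 + 75) / 2 = 74/2 = 37.
Check: 37·38/2 = 703. ✓

37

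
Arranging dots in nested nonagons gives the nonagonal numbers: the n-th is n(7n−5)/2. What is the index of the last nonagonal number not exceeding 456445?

361

Solve n(7n−5)/2 ≤ 456445 for integer n.
n = 361 gives 455221 ≤ 456445, while n = 362 gives 457749 > 456445; so the answer is index 361.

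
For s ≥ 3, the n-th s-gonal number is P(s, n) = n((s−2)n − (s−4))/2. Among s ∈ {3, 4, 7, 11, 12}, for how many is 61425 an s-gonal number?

s = 3: P(3, 350) = 61425. ✓
s = 4: P(4, 247) = 61009 and P(4, 248) = 61504; 61425 is not s-gonal.
s = 7: P(7, 157) = 61387 and P(7, 158) = 62173; 61425 is not s-gonal.
s = 11: P(11, 117) = 61191 and P(11, 118) = 62245; 61425 is not s-gonal.
s = 12: P(12, 111) = 61161 and P(12, 112) = 62272; 61425 is not s-gonal.
Hits: s ∈ {3} → 1.

1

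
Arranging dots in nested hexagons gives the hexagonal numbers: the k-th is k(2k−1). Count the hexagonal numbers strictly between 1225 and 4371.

21

The n-th hexagonal number is n(2n−1).
Smallest index with value > 1225: n = 26 (giving 1326).
Largest index with value < 4371: n = 46 (giving 4186).
Indices 26 through 46: 21 terms.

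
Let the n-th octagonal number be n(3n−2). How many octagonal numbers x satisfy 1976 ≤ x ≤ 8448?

28

The n-th octagonal number is n(3n−2).
Smallest index with value ≥ 1976: n = 26 (giving 1976).
Largest index with value ≤ 8448: n = 53 (giving 8321).
Indices 26 through 53: 28 terms.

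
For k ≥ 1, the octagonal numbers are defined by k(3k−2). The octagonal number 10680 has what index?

60

Set n(3n−2) = 10680, giving 3n² − 2n − 10680 = 0.
The discriminant is 4 + 12·10680 = 128164, and √128164 = 358.
So n = (2 + 358) / 6 = 360/6 = 60.
Check: 60·(3·60 − 2) = 10680. ✓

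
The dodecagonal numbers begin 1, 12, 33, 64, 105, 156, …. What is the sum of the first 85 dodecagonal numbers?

1027055

Σ i(5i−4) = 5Σi² − 4Σi over i = 1..85.
Σi = 3655 and Σi² = 208335.
5·208335 − 4·3655 = 1027055.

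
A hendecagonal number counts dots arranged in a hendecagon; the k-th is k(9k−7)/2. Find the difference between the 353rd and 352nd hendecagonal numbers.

3169

Consecutive hendecagonal numbers differ by 9n − 8: here 9·353 − 8 = 3169.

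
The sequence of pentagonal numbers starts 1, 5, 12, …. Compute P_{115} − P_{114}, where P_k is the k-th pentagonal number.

343

Consecutive pentagonal numbers differ by 3n − 2: here 3·115 − 2 = 343.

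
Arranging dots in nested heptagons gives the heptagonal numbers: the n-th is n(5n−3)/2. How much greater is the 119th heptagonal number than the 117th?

119·(5·119 − 3)/2 = 35224 and 117·(5·117 − 3)/2 = 34047.
Difference: 35224 − 34047 = 1177.

1177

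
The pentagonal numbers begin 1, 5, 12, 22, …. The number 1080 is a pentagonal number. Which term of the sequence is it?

Set n(3n−1)/2 = 1080, giving 3n² − n − 2160 = 0.
The discriminant is 1 + 24·1080 = 25921, and √25921 = 161.
So n = (1 + 161) / 6 = 162/6 = 27.

27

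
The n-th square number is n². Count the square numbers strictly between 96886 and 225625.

The n-th square number is n².
Smallest index with value > 96886: n = 312 (giving 97344).
Largest index with value < 225625: n = 474 (giving 224676).
Indices 312 through 474: 163 terms.

163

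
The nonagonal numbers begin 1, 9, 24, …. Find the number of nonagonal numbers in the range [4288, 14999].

30

The n-th nonagonal number is n(7n−5)/2.
Smallest index with value ≥ 4288: n = 36 (giving 4446).
Largest index with value ≤ 14999: n = 65 (giving 14625).
Indices 36 through 65: 30 terms.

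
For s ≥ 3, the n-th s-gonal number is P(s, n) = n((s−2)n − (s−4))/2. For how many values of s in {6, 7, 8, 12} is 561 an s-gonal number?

s = 6: P(6, 17) = 561. ✓
s = 7: P(7, 15) = 540 and P(7, 16) = 616; 561 is not s-gonal.
s = 8: P(8, 14) = 560 and P(8, 15) = 645; 561 is not s-gonal.
s = 12: P(12, 11) = 561. ✓
Hits: s ∈ {6, 12} → 2.

2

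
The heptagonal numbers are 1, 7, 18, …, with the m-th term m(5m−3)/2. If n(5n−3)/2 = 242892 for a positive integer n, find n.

Set n(5n−3)/2 = 242892, giving 5n² − 3n − 485784 = 0.
So n = (3 + 3117) / 10 = 3120/10 = 312.

312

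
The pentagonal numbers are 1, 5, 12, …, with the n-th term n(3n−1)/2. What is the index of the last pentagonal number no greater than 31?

4

Solve n(3n−1)/2 ≤ 31 for integer n.
n = 4 gives 22 ≤ 31, while n = 5 gives 35 > 31; so the answer is index 4.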